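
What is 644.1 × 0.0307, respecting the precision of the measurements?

19.8

644.1 × 0.0307 = 19.77387
Multiplication/division keeps the fewest significant figures: 644.1 → 4 s.f., 0.0307 → 3 s.f.; limit is 3.
Rounded to 3 significant figures: 19.8.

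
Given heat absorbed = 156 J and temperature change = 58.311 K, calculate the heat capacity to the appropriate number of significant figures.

heat capacity = 156 J ÷ 58.311 K = 2.67530997582… J/K.
156 has 3 significant figures; 58.311 has 5.
Division/multiplication keeps the fewest: 3 significant figures.
Rounded: 2.68 J/K.

2.68 J/K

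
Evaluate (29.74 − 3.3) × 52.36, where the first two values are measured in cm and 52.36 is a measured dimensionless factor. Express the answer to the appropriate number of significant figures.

1.38 × 10^3 cm

29.74 cm − 3.3 cm = 26.44 cm; the difference is limited to 1 decimal place (3 s.f.).
Carrying full precision, 26.44 × 52.36 = 1384.3984 cm; 52.36 has 4 s.f., so the result keeps min(3, 4) = 3 s.f.
Rounded to 3 significant figures: 1.38 × 10^3 cm.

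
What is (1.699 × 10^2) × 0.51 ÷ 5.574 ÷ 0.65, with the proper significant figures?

(1.699 × 10^2) × 0.51 ÷ 5.574 ÷ 0.65 = 23.9157075433…
Multiplication/division keeps the fewest significant figures: 1.699 × 10^2 → 4 s.f., 0.51 → 2 s.f., 5.574 → 4 s.f., 0.65 → 2 s.f.; limit is 2.
Rounded to 2 significant figures: 24.

24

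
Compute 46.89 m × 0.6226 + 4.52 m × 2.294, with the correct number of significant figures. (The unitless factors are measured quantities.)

39.6 m

46.89 × 0.6226 = 29.193714 → 29.19 m (4 s.f., last digit at the 10^-2 place).
4.52 × 2.294 = 10.36888 → 10.4 m (3 s.f., last digit at the 10^-1 place).
Sum: 39.562594 m; keep the coarser place, 10^-1.
Result: 39.6 m.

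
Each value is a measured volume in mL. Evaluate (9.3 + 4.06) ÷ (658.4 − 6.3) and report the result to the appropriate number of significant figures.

9.3 + 4.06 = 13.36, limited to 1 d.p. → 3 s.f.; 658.4 − 6.3 = 652.1, limited to 1 d.p. → 4 s.f.
Carrying full precision, 13.36 ÷ 652.1 = 0.0204876552676…; keep min(3, 4) = 3 s.f.
Rounded to 3 significant figures: 0.0205.

0.0205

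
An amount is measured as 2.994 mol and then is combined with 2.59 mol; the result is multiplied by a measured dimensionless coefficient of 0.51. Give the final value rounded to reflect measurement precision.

2.994 mol + 2.59 mol = 5.584 mol; the sum is limited to 2 decimal places (3 s.f.).
Carrying full precision, 5.584 × 0.51 = 2.84784 mol; 0.51 has 2 s.f., so the result keeps min(3, 2) = 2 s.f.
Rounded to 2 significant figures: 2.8 mol.

2.8 mol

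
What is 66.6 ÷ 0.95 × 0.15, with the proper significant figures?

11

66.6 ÷ 0.95 × 0.15 = 10.5157894737…
Multiplication/division keeps the fewest significant figures: 66.6 → 3 s.f., 0.95 → 2 s.f., 0.15 → 2 s.f.; limit is 2.
Rounded to 2 significant figures: 11.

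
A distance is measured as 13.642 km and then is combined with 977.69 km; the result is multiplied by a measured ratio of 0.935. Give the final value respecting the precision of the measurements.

927 km

13.642 km + 977.69 km = 991.332 km; the sum is limited to 2 decimal places (5 s.f.).
Carrying full precision, 991.332 × 0.935 = 926.89542 km; 0.935 has 3 s.f., so the result keeps min(5, 3) = 3 s.f.
Rounded to 3 significant figures: 927 km.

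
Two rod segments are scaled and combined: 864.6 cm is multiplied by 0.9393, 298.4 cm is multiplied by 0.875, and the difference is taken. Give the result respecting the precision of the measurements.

864.6 × 0.9393 = 812.11878 → 812.1 cm (4 s.f., last digit at the 10^-1 place).
298.4 × 0.875 = 261.1 → 261 cm (3 s.f., last digit at the 10^0 place).
Difference: 551.01878 cm; keep the coarser place, 10^0.
Result: 551 cm.

551 cm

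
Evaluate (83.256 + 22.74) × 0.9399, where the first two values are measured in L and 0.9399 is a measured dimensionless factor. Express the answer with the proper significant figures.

83.256 L + 22.74 L = 105.996 L; the sum is limited to 2 decimal places (5 s.f.).
Carrying full precision, 105.996 × 0.9399 = 99.6256404 L; 0.9399 has 4 s.f., so the result keeps min(5, 4) = 4 s.f.
Rounded to 4 significant figures: 99.63 L.

99.63 L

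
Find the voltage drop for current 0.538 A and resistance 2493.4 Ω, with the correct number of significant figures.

voltage drop = 0.538 A × 2493.4 Ω = 1341.4492 V.
0.538 has 3 significant figures; 2493.4 has 5.
Division/multiplication keeps the fewest: 3 significant figures.
Rounded: 1.34 × 10^3 V.

1.34 × 10^3 V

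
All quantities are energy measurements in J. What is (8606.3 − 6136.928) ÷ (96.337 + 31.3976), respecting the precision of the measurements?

8606.3 − 6136.928 = 2469.372, limited to 1 d.p. → 5 s.f.; 96.337 + 31.3976 = 127.7346, limited to 3 d.p. → 6 s.f.
Carrying full precision, 2469.372 ÷ 127.7346 = 19.3320525527…; keep min(5, 6) = 5 s.f.
Rounded to 5 significant figures: 19.332.

19.332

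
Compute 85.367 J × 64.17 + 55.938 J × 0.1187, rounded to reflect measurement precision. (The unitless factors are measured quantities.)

5485 J

85.367 × 64.17 = 5478.00039 → 5478 J (4 s.f., last digit at the 10^0 place).
55.938 × 0.1187 = 6.6398406 → 6.640 J (4 s.f., last digit at the 10^-3 place).
Sum: 5484.6402306 J; keep the coarser place, 10^0.
Result: 5485 J.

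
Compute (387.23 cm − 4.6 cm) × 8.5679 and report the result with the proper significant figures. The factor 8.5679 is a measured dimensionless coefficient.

3278 cm

387.23 cm − 4.6 cm = 382.63 cm; the difference is limited to 1 decimal place (4 s.f.).
Carrying full precision, 382.63 × 8.5679 = 3278.335577 cm; 8.5679 has 5 s.f., so the result keeps min(4, 5) = 4 s.f.
Rounded to 4 significant figures: 3278 cm.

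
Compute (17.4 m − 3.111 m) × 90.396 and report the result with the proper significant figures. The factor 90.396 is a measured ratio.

1.29 × 10^3 m

17.4 m − 3.111 m = 14.289 m; the difference is limited to 1 decimal place (3 s.f.).
Carrying full precision, 14.289 × 90.396 = 1291.668444 m; 90.396 has 5 s.f., so the result keeps min(3, 5) = 3 s.f.
Rounded to 3 significant figures: 1.29 × 10^3 m.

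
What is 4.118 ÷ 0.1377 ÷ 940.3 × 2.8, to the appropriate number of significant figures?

4.118 ÷ 0.1377 ÷ 940.3 × 2.8 = 0.0890520655385…
Multiplication/division keeps the fewest significant figures: 4.118 → 4 s.f., 0.1377 → 4 s.f., 940.3 → 4 s.f., 2.8 → 2 s.f.; limit is 2.
Rounded to 2 significant figures: 0.089.

0.089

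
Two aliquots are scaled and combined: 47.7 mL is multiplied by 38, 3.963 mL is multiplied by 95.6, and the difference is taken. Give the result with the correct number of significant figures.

47.7 × 38 = 1812.6 → 1.8 × 10³ mL (2 s.f., last digit at the 10^2 place).
3.963 × 95.6 = 378.8628 → 379 mL (3 s.f., last digit at the 10^0 place).
Difference: 1433.7372 mL; keep the coarser place, 10^2.
Result: 1.4 × 10³ mL.

1.4 × 10³ mL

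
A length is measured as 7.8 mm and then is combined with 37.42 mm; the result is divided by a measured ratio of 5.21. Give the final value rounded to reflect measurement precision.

8.68 mm

7.8 mm + 37.42 mm = 45.22 mm; the sum is limited to 1 decimal place (3 s.f.).
Carrying full precision, 45.22 ÷ 5.21 = 8.67946257198… mm; 5.21 has 3 s.f., so the result keeps min(3, 3) = 3 s.f.
Rounded to 3 significant figures: 8.68 mm.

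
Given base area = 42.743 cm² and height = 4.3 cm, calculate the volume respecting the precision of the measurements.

1.8 × 10² cm³

volume = 42.743 cm² × 4.3 cm = 183.7949 cm³.
42.743 has 5 significant figures; 4.3 has 2.
Division/multiplication keeps the fewest: 2 significant figures.
Rounded: 1.8 × 10² cm³.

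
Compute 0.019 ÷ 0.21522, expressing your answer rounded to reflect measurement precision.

0.019 ÷ 0.21522 = 0.0882817582009…
Multiplication/division keeps the fewest significant figures: 0.019 → 2 s.f., 0.21522 → 5 s.f.; limit is 2.
Rounded to 2 significant figures: 0.088.

0.088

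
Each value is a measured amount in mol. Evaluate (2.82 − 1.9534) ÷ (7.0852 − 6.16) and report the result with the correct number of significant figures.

0.94

2.82 − 1.9534 = 0.8666, limited to 2 d.p. → 2 s.f.; 7.0852 − 6.16 = 0.9252, limited to 2 d.p. → 2 s.f.
Carrying full precision, 0.8666 ÷ 0.9252 = 0.936662343277…; keep min(2, 2) = 2 s.f.
Rounded to 2 significant figures: 0.94.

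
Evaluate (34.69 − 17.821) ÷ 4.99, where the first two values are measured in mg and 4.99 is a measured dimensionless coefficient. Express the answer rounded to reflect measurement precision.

3.38 mg

34.69 mg − 17.821 mg = 16.869 mg; the difference is limited to 2 decimal places (4 s.f.).
Carrying full precision, 16.869 ÷ 4.99 = 3.38056112224… mg; 4.99 has 3 s.f., so the result keeps min(4, 3) = 3 s.f.
Rounded to 3 significant figures: 3.38 mg.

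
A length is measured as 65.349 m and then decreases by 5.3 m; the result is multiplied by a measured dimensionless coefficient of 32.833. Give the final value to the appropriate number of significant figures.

1.97 × 10³ m

65.349 m − 5.3 m = 60.049 m; the difference is limited to 1 decimal place (3 s.f.).
Carrying full precision, 60.049 × 32.833 = 1971.588817 m; 32.833 has 5 s.f., so the result keeps min(3, 5) = 3 s.f.
Rounded to 3 significant figures: 1.97 × 10³ m.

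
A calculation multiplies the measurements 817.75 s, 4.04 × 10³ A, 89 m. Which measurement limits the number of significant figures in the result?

817.75 s → 5 s.f.; 4.04 × 10³ A → 3 s.f.; 89 m → 2 s.f.
The fewest is 2 significant figures, from 89 m.

89 m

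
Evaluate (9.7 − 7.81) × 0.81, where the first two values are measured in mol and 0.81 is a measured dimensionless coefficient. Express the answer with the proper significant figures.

1.5 mol

9.7 mol − 7.81 mol = 1.89 mol; the difference is limited to 1 decimal place (2 s.f.).
Carrying full precision, 1.89 × 0.81 = 1.5309 mol; 0.81 has 2 s.f., so the result keeps min(2, 2) = 2 s.f.
Rounded to 2 significant figures: 1.5 mol.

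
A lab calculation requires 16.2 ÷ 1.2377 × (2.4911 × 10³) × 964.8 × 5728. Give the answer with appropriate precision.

1.80 × 10¹¹

16.2 ÷ 1.2377 × (2.4911 × 10³) × 964.8 × 5728 = 1.80190167681 × 10^11…
Multiplication/division keeps the fewest significant figures: 16.2 → 3 s.f., 1.2377 → 5 s.f., 2.4911 × 10³ → 5 s.f., 964.8 → 4 s.f., 5728 → 4 s.f.; limit is 3.
Rounded to 3 significant figures: 1.80 × 10¹¹.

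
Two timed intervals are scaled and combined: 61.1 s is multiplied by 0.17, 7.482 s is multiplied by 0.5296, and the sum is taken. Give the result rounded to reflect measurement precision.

14 s

61.1 × 0.17 = 10.387 → 10. s (2 s.f., last digit at the 10^0 place).
7.482 × 0.5296 = 3.9624672 → 3.962 s (4 s.f., last digit at the 10^-3 place).
Sum: 14.3494672 s; keep the coarser place, 10^0.
Result: 14 s.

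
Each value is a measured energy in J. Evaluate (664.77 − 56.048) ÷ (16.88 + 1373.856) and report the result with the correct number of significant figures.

664.77 − 56.048 = 608.722, limited to 2 d.p. → 5 s.f.; 16.88 + 1373.856 = 1390.736, limited to 2 d.p. → 6 s.f.
Carrying full precision, 608.722 ÷ 1390.736 = 0.437697737026…; keep min(5, 6) = 5 s.f.
Rounded to 5 significant figures: 0.43770.

0.43770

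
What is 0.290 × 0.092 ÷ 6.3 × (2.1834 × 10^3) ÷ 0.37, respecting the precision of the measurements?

0.290 × 0.092 ÷ 6.3 × (2.1834 × 10^3) ÷ 0.37 = 24.9906100386…
Multiplication/division keeps the fewest significant figures: 0.290 → 3 s.f., 0.092 → 2 s.f., 6.3 → 2 s.f., 2.1834 × 10^3 → 5 s.f., 0.37 → 2 s.f.; limit is 2.
Rounded to 2 significant figures: 25.

25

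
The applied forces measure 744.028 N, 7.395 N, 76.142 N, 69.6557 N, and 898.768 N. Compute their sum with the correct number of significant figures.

1795.989 N

744.028 N + 7.395 N + 76.142 N + 69.6557 N + 898.768 N = 1795.9887 N.
Addition/subtraction keeps the fewest decimal places: 744.028 → 3 decimal places, 7.395 → 3 decimal places, 76.142 → 3 decimal places, 69.6557 → 4 decimal places, 898.768 → 3 decimal places; limit is 3.
Rounded to 3 decimal places: 1795.989 N.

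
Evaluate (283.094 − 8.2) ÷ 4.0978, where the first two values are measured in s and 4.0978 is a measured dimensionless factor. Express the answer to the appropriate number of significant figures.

67.08 s

283.094 s − 8.2 s = 274.894 s; the difference is limited to 1 decimal place (4 s.f.).
Carrying full precision, 274.894 ÷ 4.0978 = 67.0833129972… s; 4.0978 has 5 s.f., so the result keeps min(4, 5) = 4 s.f.
Rounded to 4 significant figures: 67.08 s.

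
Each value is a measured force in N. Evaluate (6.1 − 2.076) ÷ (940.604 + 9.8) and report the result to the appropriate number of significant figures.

6.1 − 2.076 = 4.024, limited to 1 d.p. → 2 s.f.; 940.604 + 9.8 = 950.404, limited to 1 d.p. → 4 s.f.
Carrying full precision, 4.024 ÷ 950.404 = 0.00423398891419…; keep min(2, 4) = 2 s.f.
Rounded to 2 significant figures: 0.0042.

0.0042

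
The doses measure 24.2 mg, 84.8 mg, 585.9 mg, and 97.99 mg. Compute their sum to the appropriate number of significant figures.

792.9 mg

24.2 mg + 84.8 mg + 585.9 mg + 97.99 mg = 792.89 mg.
Addition/subtraction keeps the fewest decimal places: 24.2 → 1 decimal place, 84.8 → 1 decimal place, 585.9 → 1 decimal place, 97.99 → 2 decimal places; limit is 1.
Rounded to 1 decimal place: 792.9 mg.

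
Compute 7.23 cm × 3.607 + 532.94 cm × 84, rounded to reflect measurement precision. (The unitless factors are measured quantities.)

7.23 × 3.607 = 26.07861 → 26.1 cm (3 s.f., last digit at the 10^-1 place).
532.94 × 84 = 44766.96 → 4.5 × 10^4 cm (2 s.f., last digit at the 10^3 place).
Sum: 44793.03861 cm; keep the coarser place, 10^3.
Result: 4.5 × 10^4 cm.

4.5 × 10^4 cm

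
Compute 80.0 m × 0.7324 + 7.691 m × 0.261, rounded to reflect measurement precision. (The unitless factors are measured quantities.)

80.0 × 0.7324 = 58.592 → 58.6 m (3 s.f., last digit at the 10^-1 place).
7.691 × 0.261 = 2.007351 → 2.01 m (3 s.f., last digit at the 10^-2 place).
Sum: 60.599351 m; keep the coarser place, 10^-1.
Result: 60.6 m.

60.6 m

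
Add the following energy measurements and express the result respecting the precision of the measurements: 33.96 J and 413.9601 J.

447.92 J

33.96 J + 413.9601 J = 447.9201 J.
Addition/subtraction keeps the fewest decimal places: 33.96 → 2 decimal places, 413.9601 → 4 decimal places; limit is 2.
Rounded to 2 decimal places: 447.92 J.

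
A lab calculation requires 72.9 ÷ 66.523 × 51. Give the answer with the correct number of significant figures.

56

72.9 ÷ 66.523 × 51 = 55.8889406671…
Multiplication/division keeps the fewest significant figures: 72.9 → 3 s.f., 66.523 → 5 s.f., 51 → 2 s.f.; limit is 2.
Rounded to 2 significant figures: 56.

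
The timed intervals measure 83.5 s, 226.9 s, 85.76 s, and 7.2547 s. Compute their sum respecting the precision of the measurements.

83.5 s + 226.9 s + 85.76 s + 7.2547 s = 403.4147 s.
Addition/subtraction keeps the fewest decimal places: 83.5 → 1 decimal place, 226.9 → 1 decimal place, 85.76 → 2 decimal places, 7.2547 → 4 decimal places; limit is 1.
Rounded to 1 decimal place: 4.034 × 10^2 s.

4.034 × 10^2 s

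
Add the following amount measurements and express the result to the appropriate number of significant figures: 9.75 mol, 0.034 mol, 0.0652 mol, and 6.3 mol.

9.75 mol + 0.034 mol + 0.0652 mol + 6.3 mol = 16.1492 mol.
Addition/subtraction keeps the fewest decimal places: 9.75 → 2 decimal places, 0.034 → 3 decimal places, 0.0652 → 4 decimal places, 6.3 → 1 decimal place; limit is 1.
Rounded to 1 decimal place: 16.1 mol.

16.1 mol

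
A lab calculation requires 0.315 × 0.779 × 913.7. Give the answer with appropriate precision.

2.24 × 10^2

0.315 × 0.779 × 913.7 = 224.2082745
Multiplication/division keeps the fewest significant figures: 0.315 → 3 s.f., 0.779 → 3 s.f., 913.7 → 4 s.f.; limit is 3.
Rounded to 3 significant figures: 2.24 × 10^2.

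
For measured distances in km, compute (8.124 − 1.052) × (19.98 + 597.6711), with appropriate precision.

4368 km²

8.124 − 1.052 = 7.072, limited to 3 d.p. → 4 s.f.; 19.98 + 597.6711 = 617.6511, limited to 2 d.p. → 5 s.f.
Carrying full precision, 7.072 × 617.6511 = 4368.0285792; keep min(4, 5) = 4 s.f.
Rounded to 4 significant figures: 4368 km².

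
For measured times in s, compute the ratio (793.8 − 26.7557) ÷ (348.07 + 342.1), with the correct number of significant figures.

793.8 − 26.7557 = 767.0443, limited to 1 d.p. → 4 s.f.; 348.07 + 342.1 = 690.17, limited to 1 d.p. → 4 s.f.
Carrying full precision, 767.0443 ÷ 690.17 = 1.11138458641…; keep min(4, 4) = 4 s.f.
Rounded to 4 significant figures: 1.111.

1.111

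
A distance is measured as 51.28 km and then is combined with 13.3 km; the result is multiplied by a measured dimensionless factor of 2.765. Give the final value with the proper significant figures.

179 km

51.28 km + 13.3 km = 64.58 km; the sum is limited to 1 decimal place (3 s.f.).
Carrying full precision, 64.58 × 2.765 = 178.5637 km; 2.765 has 4 s.f., so the result keeps min(3, 4) = 3 s.f.
Rounded to 3 significant figures: 179 km.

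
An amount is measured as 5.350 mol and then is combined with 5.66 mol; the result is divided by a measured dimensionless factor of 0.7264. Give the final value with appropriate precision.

15.16 mol

5.350 mol + 5.66 mol = 11.010 mol; the sum is limited to 2 decimal places (4 s.f.).
Carrying full precision, 11.010 ÷ 0.7264 = 15.156938326… mol; 0.7264 has 4 s.f., so the result keeps min(4, 4) = 4 s.f.
Rounded to 4 significant figures: 15.16 mol.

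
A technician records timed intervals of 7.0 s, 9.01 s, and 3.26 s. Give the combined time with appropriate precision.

7.0 s + 9.01 s + 3.26 s = 19.27 s.
Addition/subtraction keeps the fewest decimal places: 7.0 → 1 decimal place, 9.01 → 2 decimal places, 3.26 → 2 decimal places; limit is 1.
Rounded to 1 decimal place: 19.3 s.

19.3 s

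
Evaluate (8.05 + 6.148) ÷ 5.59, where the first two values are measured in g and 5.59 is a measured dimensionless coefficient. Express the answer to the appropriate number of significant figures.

2.54 g

8.05 g + 6.148 g = 14.198 g; the sum is limited to 2 decimal places (4 s.f.).
Carrying full precision, 14.198 ÷ 5.59 = 2.53989266547… g; 5.59 has 3 s.f., so the result keeps min(4, 3) = 3 s.f.
Rounded to 3 significant figures: 2.54 g.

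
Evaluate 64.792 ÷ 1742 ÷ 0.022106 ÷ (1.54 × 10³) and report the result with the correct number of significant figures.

64.792 ÷ 1742 ÷ 0.022106 ÷ (1.54 × 10³) = 0.00109255258462…
Multiplication/division keeps the fewest significant figures: 64.792 → 5 s.f., 1742 → 4 s.f., 0.022106 → 5 s.f., 1.54 × 10³ → 3 s.f.; limit is 3.
Rounded to 3 significant figures: 1.09 × 10⁻³.

1.09 × 10⁻³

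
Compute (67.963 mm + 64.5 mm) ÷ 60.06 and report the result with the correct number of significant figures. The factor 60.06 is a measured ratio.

67.963 mm + 64.5 mm = 132.463 mm; the sum is limited to 1 decimal place (4 s.f.).
Carrying full precision, 132.463 ÷ 60.06 = 2.20551115551… mm; 60.06 has 4 s.f., so the result keeps min(4, 4) = 4 s.f.
Rounded to 4 significant figures: 2.206 mm.

2.206 mm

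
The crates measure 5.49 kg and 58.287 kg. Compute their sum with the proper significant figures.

63.78 kg

5.49 kg + 58.287 kg = 63.777 kg.
Addition/subtraction keeps the fewest decimal places: 5.49 → 2 decimal places, 58.287 → 3 decimal places; limit is 2.
Rounded to 2 decimal places: 63.78 kg.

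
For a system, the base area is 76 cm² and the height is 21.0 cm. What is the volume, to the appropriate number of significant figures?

1.6 × 10³ cm³

volume = 76 cm² × 21.0 cm = 1596 cm³.
76 has 2 significant figures; 21.0 has 3.
Division/multiplication keeps the fewest: 2 significant figures.
Rounded: 1.6 × 10³ cm³.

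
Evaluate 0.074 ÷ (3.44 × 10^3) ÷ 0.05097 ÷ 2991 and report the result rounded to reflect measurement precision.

0.074 ÷ (3.44 × 10^3) ÷ 0.05097 ÷ 2991 = 1.4110494394 × 10^-7…
Multiplication/division keeps the fewest significant figures: 0.074 → 2 s.f., 3.44 × 10^3 → 3 s.f., 0.05097 → 4 s.f., 2991 → 4 s.f.; limit is 2.
Rounded to 2 significant figures: 1.4 × 10^-7.

1.4 × 10^-7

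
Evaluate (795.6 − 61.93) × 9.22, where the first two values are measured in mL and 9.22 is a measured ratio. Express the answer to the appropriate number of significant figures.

6.76 × 10^3 mL

795.6 mL − 61.93 mL = 733.67 mL; the difference is limited to 1 decimal place (4 s.f.).
Carrying full precision, 733.67 × 9.22 = 6764.4374 mL; 9.22 has 3 s.f., so the result keeps min(4, 3) = 3 s.f.
Rounded to 3 significant figures: 6.76 × 10^3 mL.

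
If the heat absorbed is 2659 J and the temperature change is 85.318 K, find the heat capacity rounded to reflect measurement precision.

heat capacity = 2659 J ÷ 85.318 K = 31.1657563468… J/K.
2659 has 4 significant figures; 85.318 has 5.
Division/multiplication keeps the fewest: 4 significant figures.
Rounded: 31.17 J/K.

31.17 J/K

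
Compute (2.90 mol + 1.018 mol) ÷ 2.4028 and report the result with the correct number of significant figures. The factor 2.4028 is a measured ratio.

2.90 mol + 1.018 mol = 3.918 mol; the sum is limited to 2 decimal places (3 s.f.).
Carrying full precision, 3.918 ÷ 2.4028 = 1.63059763609… mol; 2.4028 has 5 s.f., so the result keeps min(3, 5) = 3 s.f.
Rounded to 3 significant figures: 1.63 mol.

1.63 mol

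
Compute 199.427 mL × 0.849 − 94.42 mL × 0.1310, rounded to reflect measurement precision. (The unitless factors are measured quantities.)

199.427 × 0.849 = 169.313523 → 169 mL (3 s.f., last digit at the 10^0 place).
94.42 × 0.1310 = 12.36902 → 12.37 mL (4 s.f., last digit at the 10^-2 place).
Difference: 156.944503 mL; keep the coarser place, 10^0.
Result: 157 mL.

157 mL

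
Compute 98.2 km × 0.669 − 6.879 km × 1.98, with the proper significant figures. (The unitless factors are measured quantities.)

52.1 km

98.2 × 0.669 = 65.6958 → 65.7 km (3 s.f., last digit at the 10^-1 place).
6.879 × 1.98 = 13.62042 → 13.6 km (3 s.f., last digit at the 10^-1 place).
Difference: 52.07538 km; keep the coarser place, 10^-1.
Result: 52.1 km.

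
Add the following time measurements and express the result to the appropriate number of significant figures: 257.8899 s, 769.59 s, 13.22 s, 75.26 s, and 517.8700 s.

1633.83 s

257.8899 s + 769.59 s + 13.22 s + 75.26 s + 517.8700 s = 1633.8299 s.
Addition/subtraction keeps the fewest decimal places: 257.8899 → 4 decimal places, 769.59 → 2 decimal places, 13.22 → 2 decimal places, 75.26 → 2 decimal places, 517.8700 → 4 decimal places; limit is 2.
Rounded to 2 decimal places: 1633.83 s.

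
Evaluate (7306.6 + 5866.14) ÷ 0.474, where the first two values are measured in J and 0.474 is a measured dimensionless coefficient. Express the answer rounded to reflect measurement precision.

7306.6 J + 5866.14 J = 13172.74 J; the sum is limited to 1 decimal place (6 s.f.).
Carrying full precision, 13172.74 ÷ 0.474 = 27790.5907173… J; 0.474 has 3 s.f., so the result keeps min(6, 3) = 3 s.f.
Rounded to 3 significant figures: 2.78 × 10⁴ J.

2.78 × 10⁴ J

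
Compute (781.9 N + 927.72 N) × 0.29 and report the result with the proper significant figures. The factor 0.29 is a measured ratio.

5.0 × 10^2 N

781.9 N + 927.72 N = 1709.62 N; the sum is limited to 1 decimal place (5 s.f.).
Carrying full precision, 1709.62 × 0.29 = 495.7898 N; 0.29 has 2 s.f., so the result keeps min(5, 2) = 2 s.f.
Rounded to 2 significant figures: 5.0 × 10^2 N.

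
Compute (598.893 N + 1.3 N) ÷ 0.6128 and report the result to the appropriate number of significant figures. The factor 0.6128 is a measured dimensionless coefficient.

598.893 N + 1.3 N = 600.193 N; the sum is limited to 1 decimal place (4 s.f.).
Carrying full precision, 600.193 ÷ 0.6128 = 979.427219321… N; 0.6128 has 4 s.f., so the result keeps min(4, 4) = 4 s.f.
Rounded to 4 significant figures: 979.4 N.

979.4 N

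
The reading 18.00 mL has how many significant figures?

4

18.00: trailing zeros after a decimal point are significant.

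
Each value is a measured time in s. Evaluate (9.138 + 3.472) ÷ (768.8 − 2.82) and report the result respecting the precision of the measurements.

9.138 + 3.472 = 12.610, limited to 3 d.p. → 5 s.f.; 768.8 − 2.82 = 765.98, limited to 1 d.p. → 4 s.f.
Carrying full precision, 12.610 ÷ 765.98 = 0.0164625708243…; keep min(5, 4) = 4 s.f.
Rounded to 4 significant figures: 1.646 × 10⁻².

1.646 × 10⁻²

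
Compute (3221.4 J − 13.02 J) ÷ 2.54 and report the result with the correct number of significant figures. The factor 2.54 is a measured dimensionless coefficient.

3221.4 J − 13.02 J = 3208.38 J; the difference is limited to 1 decimal place (5 s.f.).
Carrying full precision, 3208.38 ÷ 2.54 = 1263.14173228… J; 2.54 has 3 s.f., so the result keeps min(5, 3) = 3 s.f.
Rounded to 3 significant figures: 1.26 × 10³ J.

1.26 × 10³ J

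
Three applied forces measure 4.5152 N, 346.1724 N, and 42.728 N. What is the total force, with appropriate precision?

393.416 N

4.5152 N + 346.1724 N + 42.728 N = 393.4156 N.
Addition/subtraction keeps the fewest decimal places: 4.5152 → 4 decimal places, 346.1724 → 4 decimal places, 42.728 → 3 decimal places; limit is 3.
Rounded to 3 decimal places: 393.416 N.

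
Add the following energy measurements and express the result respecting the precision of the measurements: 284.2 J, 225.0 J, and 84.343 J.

593.5 J

284.2 J + 225.0 J + 84.343 J = 593.543 J.
Addition/subtraction keeps the fewest decimal places: 284.2 → 1 decimal place, 225.0 → 1 decimal place, 84.343 → 3 decimal places; limit is 1.
Rounded to 1 decimal place: 593.5 J.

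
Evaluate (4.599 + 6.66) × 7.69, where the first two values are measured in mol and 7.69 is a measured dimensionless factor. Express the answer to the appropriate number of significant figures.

4.599 mol + 6.66 mol = 11.259 mol; the sum is limited to 2 decimal places (4 s.f.).
Carrying full precision, 11.259 × 7.69 = 86.58171 mol; 7.69 has 3 s.f., so the result keeps min(4, 3) = 3 s.f.
Rounded to 3 significant figures: 86.6 mol.

86.6 mol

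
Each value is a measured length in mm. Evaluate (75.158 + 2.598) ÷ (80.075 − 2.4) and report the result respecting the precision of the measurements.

75.158 + 2.598 = 77.756, limited to 3 d.p. → 5 s.f.; 80.075 − 2.4 = 77.675, limited to 1 d.p. → 3 s.f.
Carrying full precision, 77.756 ÷ 77.675 = 1.00104280657…; keep min(5, 3) = 3 s.f.
Rounded to 3 significant figures: 1.00.

1.00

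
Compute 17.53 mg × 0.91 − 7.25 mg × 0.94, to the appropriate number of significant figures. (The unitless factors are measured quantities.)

17.53 × 0.91 = 15.9523 → 16 mg (2 s.f., last digit at the 10^0 place).
7.25 × 0.94 = 6.815 → 6.8 mg (2 s.f., last digit at the 10^-1 place).
Difference: 9.1373 mg; keep the coarser place, 10^0.
Result: 9 mg.

9 mg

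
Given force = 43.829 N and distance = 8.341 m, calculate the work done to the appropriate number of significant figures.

work done = 43.829 N × 8.341 m = 365.577689 J.
43.829 has 5 significant figures; 8.341 has 4.
Division/multiplication keeps the fewest: 4 significant figures.
Rounded: 365.6 J.

365.6 J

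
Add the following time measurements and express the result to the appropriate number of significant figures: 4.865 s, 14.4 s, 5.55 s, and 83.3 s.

4.865 s + 14.4 s + 5.55 s + 83.3 s = 108.115 s.
Addition/subtraction keeps the fewest decimal places: 4.865 → 3 decimal places, 14.4 → 1 decimal place, 5.55 → 2 decimal places, 83.3 → 1 decimal place; limit is 1.
Rounded to 1 decimal place: 1.081 × 10² s.

1.081 × 10² s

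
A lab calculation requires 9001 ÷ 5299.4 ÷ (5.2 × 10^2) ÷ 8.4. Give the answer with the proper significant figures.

9001 ÷ 5299.4 ÷ (5.2 × 10^2) ÷ 8.4 = 0.000388849397699…
Multiplication/division keeps the fewest significant figures: 9001 → 4 s.f., 5299.4 → 5 s.f., 5.2 × 10^2 → 2 s.f., 8.4 → 2 s.f.; limit is 2.
Rounded to 2 significant figures: 3.9 × 10^-4.

3.9 × 10^-4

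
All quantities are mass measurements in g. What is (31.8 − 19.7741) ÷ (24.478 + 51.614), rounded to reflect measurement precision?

31.8 − 19.7741 = 12.0259, limited to 1 d.p. → 3 s.f.; 24.478 + 51.614 = 76.092, limited to 3 d.p. → 5 s.f.
Carrying full precision, 12.0259 ÷ 76.092 = 0.158044209641…; keep min(3, 5) = 3 s.f.
Rounded to 3 significant figures: 0.158.

0.158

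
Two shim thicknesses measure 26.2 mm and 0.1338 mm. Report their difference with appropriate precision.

26.1 mm

26.2 mm − 0.1338 mm = 26.0662 mm.
Addition/subtraction keeps the fewest decimal places: 26.2 → 1 decimal place, 0.1338 → 4 decimal places; limit is 1.
Rounded to 1 decimal place: 26.1 mm.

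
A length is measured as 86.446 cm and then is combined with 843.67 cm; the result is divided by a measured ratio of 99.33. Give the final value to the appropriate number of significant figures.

86.446 cm + 843.67 cm = 930.116 cm; the sum is limited to 2 decimal places (5 s.f.).
Carrying full precision, 930.116 ÷ 99.33 = 9.36389811739… cm; 99.33 has 4 s.f., so the result keeps min(5, 4) = 4 s.f.
Rounded to 4 significant figures: 9.364 cm.

9.364 cm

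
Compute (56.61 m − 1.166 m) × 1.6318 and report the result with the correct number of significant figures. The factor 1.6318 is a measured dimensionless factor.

90.47 m

56.61 m − 1.166 m = 55.444 m; the difference is limited to 2 decimal places (4 s.f.).
Carrying full precision, 55.444 × 1.6318 = 90.4735192 m; 1.6318 has 5 s.f., so the result keeps min(4, 5) = 4 s.f.
Rounded to 4 significant figures: 90.47 m.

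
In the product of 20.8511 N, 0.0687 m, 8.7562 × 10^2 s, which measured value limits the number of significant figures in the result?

20.8511 N → 6 s.f.; 0.0687 m → 3 s.f.; 8.7562 × 10^2 s → 5 s.f.
The fewest is 3 significant figures, from 0.0687 m.

0.0687 m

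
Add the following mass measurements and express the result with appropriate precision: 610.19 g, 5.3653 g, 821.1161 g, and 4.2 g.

610.19 g + 5.3653 g + 821.1161 g + 4.2 g = 1440.8714 g.
Addition/subtraction keeps the fewest decimal places: 610.19 → 2 decimal places, 5.3653 → 4 decimal places, 821.1161 → 4 decimal places, 4.2 → 1 decimal place; limit is 1.
Rounded to 1 decimal place: 1440.9 g.

1440.9 g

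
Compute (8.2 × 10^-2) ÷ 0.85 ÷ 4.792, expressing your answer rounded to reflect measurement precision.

(8.2 × 10^-2) ÷ 0.85 ÷ 4.792 = 0.0201315918688…
Multiplication/division keeps the fewest significant figures: 8.2 × 10^-2 → 2 s.f., 0.85 → 2 s.f., 4.792 → 4 s.f.; limit is 2.
Rounded to 2 significant figures: 2.0 × 10^-2.

2.0 × 10^-2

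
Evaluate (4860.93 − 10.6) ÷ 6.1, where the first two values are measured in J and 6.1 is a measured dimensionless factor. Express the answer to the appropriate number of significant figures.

4860.93 J − 10.6 J = 4850.33 J; the difference is limited to 1 decimal place (5 s.f.).
Carrying full precision, 4850.33 ÷ 6.1 = 795.136065574… J; 6.1 has 2 s.f., so the result keeps min(5, 2) = 2 s.f.
Rounded to 2 significant figures: 8.0 × 10^2 J.

8.0 × 10^2 J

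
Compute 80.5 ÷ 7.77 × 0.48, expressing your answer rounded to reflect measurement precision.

80.5 ÷ 7.77 × 0.48 = 4.97297297297…
Multiplication/division keeps the fewest significant figures: 80.5 → 3 s.f., 7.77 → 3 s.f., 0.48 → 2 s.f.; limit is 2.
Rounded to 2 significant figures: 5.0.

5.0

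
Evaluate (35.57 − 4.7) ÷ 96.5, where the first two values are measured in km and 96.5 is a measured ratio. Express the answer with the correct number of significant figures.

35.57 km − 4.7 km = 30.87 km; the difference is limited to 1 decimal place (3 s.f.).
Carrying full precision, 30.87 ÷ 96.5 = 0.319896373057… km; 96.5 has 3 s.f., so the result keeps min(3, 3) = 3 s.f.
Rounded to 3 significant figures: 3.20 × 10^-1 km.

3.20 × 10^-1 km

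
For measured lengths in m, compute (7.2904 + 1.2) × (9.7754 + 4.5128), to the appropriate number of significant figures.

1.2 × 10^2 m²

7.2904 + 1.2 = 8.4904, limited to 1 d.p. → 2 s.f.; 9.7754 + 4.5128 = 14.2882, limited to 4 d.p. → 6 s.f.
Carrying full precision, 8.4904 × 14.2882 = 121.31253328; keep min(2, 6) = 2 s.f.
Rounded to 2 significant figures: 1.2 × 10^2 m².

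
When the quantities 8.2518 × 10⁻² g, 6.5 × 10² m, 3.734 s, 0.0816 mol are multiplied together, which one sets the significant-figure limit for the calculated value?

8.2518 × 10⁻² g → 5 s.f.; 6.5 × 10² m → 2 s.f.; 3.734 s → 4 s.f.; 0.0816 mol → 3 s.f.
The fewest is 2 significant figures, from 6.5 × 10² m.

6.5 × 10² m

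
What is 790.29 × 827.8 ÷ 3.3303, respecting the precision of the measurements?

790.29 × 827.8 ÷ 3.3303 = 196439.378434…
Multiplication/division keeps the fewest significant figures: 790.29 → 5 s.f., 827.8 → 4 s.f., 3.3303 → 5 s.f.; limit is 4.
Rounded to 4 significant figures: 1.964 × 10^5.

1.964 × 10^5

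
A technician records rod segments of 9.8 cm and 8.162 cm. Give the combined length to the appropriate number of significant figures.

18.0 cm

9.8 cm + 8.162 cm = 17.962 cm.
Addition/subtraction keeps the fewest decimal places: 9.8 → 1 decimal place, 8.162 → 3 decimal places; limit is 1.
Rounded to 1 decimal place: 18.0 cm.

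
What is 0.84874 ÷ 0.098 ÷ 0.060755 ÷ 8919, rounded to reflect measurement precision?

0.016

0.84874 ÷ 0.098 ÷ 0.060755 ÷ 8919 = 0.0159827094901…
Multiplication/division keeps the fewest significant figures: 0.84874 → 5 s.f., 0.098 → 2 s.f., 0.060755 → 5 s.f., 8919 → 4 s.f.; limit is 2.
Rounded to 2 significant figures: 0.016.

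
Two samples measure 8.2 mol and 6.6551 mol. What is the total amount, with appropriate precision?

14.9 mol

8.2 mol + 6.6551 mol = 14.8551 mol.
Addition/subtraction keeps the fewest decimal places: 8.2 → 1 decimal place, 6.6551 → 4 decimal places; limit is 1.
Rounded to 1 decimal place: 14.9 mol.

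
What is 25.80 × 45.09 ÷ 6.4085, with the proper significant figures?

25.80 × 45.09 ÷ 6.4085 = 181.527970664…
Multiplication/division keeps the fewest significant figures: 25.80 → 4 s.f., 45.09 → 4 s.f., 6.4085 → 5 s.f.; limit is 4.
Rounded to 4 significant figures: 181.5.

181.5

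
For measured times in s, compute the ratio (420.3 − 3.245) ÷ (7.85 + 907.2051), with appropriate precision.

0.4558

420.3 − 3.245 = 417.055, limited to 1 d.p. → 4 s.f.; 7.85 + 907.2051 = 915.0551, limited to 2 d.p. → 5 s.f.
Carrying full precision, 417.055 ÷ 915.0551 = 0.455770368364…; keep min(4, 5) = 4 s.f.
Rounded to 4 significant figures: 0.4558.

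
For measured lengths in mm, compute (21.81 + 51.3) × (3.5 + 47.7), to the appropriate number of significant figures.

3.74 × 10^3 mm²

21.81 + 51.3 = 73.11, limited to 1 d.p. → 3 s.f.; 3.5 + 47.7 = 51.2, limited to 1 d.p. → 3 s.f.
Carrying full precision, 73.11 × 51.2 = 3743.232; keep min(3, 3) = 3 s.f.
Rounded to 3 significant figures: 3.74 × 10^3 mm².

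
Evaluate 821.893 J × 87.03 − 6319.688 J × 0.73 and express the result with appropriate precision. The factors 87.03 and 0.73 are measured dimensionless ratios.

821.893 × 87.03 = 71529.34779 → 7.153 × 10⁴ J (4 s.f., last digit at the 10^1 place).
6319.688 × 0.73 = 4613.37224 → 4.6 × 10³ J (2 s.f., last digit at the 10^2 place).
Difference: 66915.97555 J; keep the coarser place, 10^2.
Result: 6.69 × 10⁴ J.

6.69 × 10⁴ J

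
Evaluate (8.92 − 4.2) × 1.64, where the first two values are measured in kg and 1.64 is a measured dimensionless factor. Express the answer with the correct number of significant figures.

8.92 kg − 4.2 kg = 4.72 kg; the difference is limited to 1 decimal place (2 s.f.).
Carrying full precision, 4.72 × 1.64 = 7.7408 kg; 1.64 has 3 s.f., so the result keeps min(2, 3) = 2 s.f.
Rounded to 2 significant figures: 7.7 kg.

7.7 kg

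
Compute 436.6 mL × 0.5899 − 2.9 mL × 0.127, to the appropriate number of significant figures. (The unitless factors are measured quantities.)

2.572 × 10² mL

436.6 × 0.5899 = 257.55034 → 257.6 mL (4 s.f., last digit at the 10^-1 place).
2.9 × 0.127 = 0.3683 → 0.37 mL (2 s.f., last digit at the 10^-2 place).
Difference: 257.18204 mL; keep the coarser place, 10^-1.
Result: 2.572 × 10² mL.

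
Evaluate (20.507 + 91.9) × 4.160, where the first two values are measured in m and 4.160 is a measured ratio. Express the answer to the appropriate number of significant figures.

467.6 m

20.507 m + 91.9 m = 112.407 m; the sum is limited to 1 decimal place (4 s.f.).
Carrying full precision, 112.407 × 4.160 = 467.61312 m; 4.160 has 4 s.f., so the result keeps min(4, 4) = 4 s.f.
Rounded to 4 significant figures: 467.6 m.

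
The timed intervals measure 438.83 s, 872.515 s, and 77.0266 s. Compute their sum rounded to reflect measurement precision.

1.38837 × 10^3 s

438.83 s + 872.515 s + 77.0266 s = 1388.3716 s.
Addition/subtraction keeps the fewest decimal places: 438.83 → 2 decimal places, 872.515 → 3 decimal places, 77.0266 → 4 decimal places; limit is 2.
Rounded to 2 decimal places: 1.38837 × 10^3 s.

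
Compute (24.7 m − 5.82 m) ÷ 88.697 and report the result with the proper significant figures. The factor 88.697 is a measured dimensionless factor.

24.7 m − 5.82 m = 18.88 m; the difference is limited to 1 decimal place (3 s.f.).
Carrying full precision, 18.88 ÷ 88.697 = 0.212859510468… m; 88.697 has 5 s.f., so the result keeps min(3, 5) = 3 s.f.
Rounded to 3 significant figures: 0.213 m.

0.213 m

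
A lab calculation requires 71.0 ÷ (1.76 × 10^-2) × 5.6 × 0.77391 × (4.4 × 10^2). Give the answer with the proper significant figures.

7.7 × 10^6

71.0 ÷ (1.76 × 10^-2) × 5.6 × 0.77391 × (4.4 × 10^2) = 7692665.4…
Multiplication/division keeps the fewest significant figures: 71.0 → 3 s.f., 1.76 × 10^-2 → 3 s.f., 5.6 → 2 s.f., 0.77391 → 5 s.f., 4.4 × 10^2 → 2 s.f.; limit is 2.
Rounded to 2 significant figures: 7.7 × 10^6.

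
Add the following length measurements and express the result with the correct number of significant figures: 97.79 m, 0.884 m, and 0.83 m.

97.79 m + 0.884 m + 0.83 m = 99.504 m.
Addition/subtraction keeps the fewest decimal places: 97.79 → 2 decimal places, 0.884 → 3 decimal places, 0.83 → 2 decimal places; limit is 2.
Rounded to 2 decimal places: 99.50 m.

99.50 m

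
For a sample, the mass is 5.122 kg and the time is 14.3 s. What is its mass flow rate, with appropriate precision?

0.358 kg/s

mass flow rate = 5.122 kg ÷ 14.3 s = 0.358181818182… kg/s.
5.122 has 4 significant figures; 14.3 has 3.
Division/multiplication keeps the fewest: 3 significant figures.
Rounded: 0.358 kg/s.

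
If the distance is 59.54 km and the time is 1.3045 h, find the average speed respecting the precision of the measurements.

45.64 km/h

average speed = 59.54 km ÷ 1.3045 h = 45.6420084323… km/h.
59.54 has 4 significant figures; 1.3045 has 5.
Division/multiplication keeps the fewest: 4 significant figures.
Rounded: 45.64 km/h.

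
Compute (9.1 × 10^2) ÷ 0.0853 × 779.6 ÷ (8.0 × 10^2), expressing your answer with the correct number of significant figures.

(9.1 × 10^2) ÷ 0.0853 × 779.6 ÷ (8.0 × 10^2) = 10396.1899179…
Multiplication/division keeps the fewest significant figures: 9.1 × 10^2 → 2 s.f., 0.0853 → 3 s.f., 779.6 → 4 s.f., 8.0 × 10^2 → 2 s.f.; limit is 2.
Rounded to 2 significant figures: 1.0 × 10^4.

1.0 × 10^4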